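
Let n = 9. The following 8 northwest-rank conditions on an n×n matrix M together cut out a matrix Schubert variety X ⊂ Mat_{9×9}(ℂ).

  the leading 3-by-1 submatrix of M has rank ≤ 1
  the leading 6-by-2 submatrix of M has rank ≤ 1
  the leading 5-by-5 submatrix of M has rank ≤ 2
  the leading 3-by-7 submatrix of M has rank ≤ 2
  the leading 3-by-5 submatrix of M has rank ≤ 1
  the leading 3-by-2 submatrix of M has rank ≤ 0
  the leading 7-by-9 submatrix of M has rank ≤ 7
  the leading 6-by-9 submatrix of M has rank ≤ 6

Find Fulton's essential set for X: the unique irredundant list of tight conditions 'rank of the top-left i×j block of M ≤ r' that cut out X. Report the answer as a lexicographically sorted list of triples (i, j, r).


The tightest implied rank at each (i,j), from the 8 conditions:

  0  0  1  1  1  1  1  1  1
  0  0  1  1  1  2  2  2  2
  0  0  1  1  1  2  2  3  3
  1  1  2  2  2  3  3  4  4
  1  1  2  2  2  3  4  5  5
  1  1  2  3  3  4  5  6  6
  1  2  3  4  4  5  6  7  7
  1  2  3  4  5  6  7  8  8
  1  2  3  4  5  6  7  8  9

the unique w with this rank table is (3, 6, 8, 1, 7, 4, 2, 5, 9).

ℓ(w)=15; the 5 essential cells (i,j,r):

[(3, 2, 0), (3, 5, 1), (3, 7, 2), (5, 5, 2), (6, 2, 1)]


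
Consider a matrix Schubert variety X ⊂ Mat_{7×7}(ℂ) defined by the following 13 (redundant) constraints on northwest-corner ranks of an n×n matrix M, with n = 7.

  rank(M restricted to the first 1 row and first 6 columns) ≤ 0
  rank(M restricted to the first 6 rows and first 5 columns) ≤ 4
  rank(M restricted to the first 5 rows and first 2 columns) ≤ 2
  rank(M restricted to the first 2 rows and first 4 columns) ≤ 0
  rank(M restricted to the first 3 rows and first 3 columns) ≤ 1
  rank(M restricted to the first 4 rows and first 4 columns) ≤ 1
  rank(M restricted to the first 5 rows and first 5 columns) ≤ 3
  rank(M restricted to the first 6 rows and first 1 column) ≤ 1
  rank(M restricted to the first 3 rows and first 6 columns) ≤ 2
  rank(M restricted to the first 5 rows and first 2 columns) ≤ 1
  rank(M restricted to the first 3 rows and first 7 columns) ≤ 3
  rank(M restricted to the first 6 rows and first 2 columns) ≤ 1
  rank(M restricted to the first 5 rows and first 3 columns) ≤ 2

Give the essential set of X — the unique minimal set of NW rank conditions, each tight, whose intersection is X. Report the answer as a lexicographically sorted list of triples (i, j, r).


Recovering R(i,j) via the rank-extension bound from the 13 conditions:

  0  0  0  0  0  0  1
  0  0  0  0  1  1  2
  1  1  1  1  2  2  3
  1  1  1  1  2  3  4
  1  1  2  2  3  4  5
  1  1  2  3  4  5  6
  1  2  3  4  5  6  7

hence w(1..7) = (7, 5, 1, 6, 3, 4, 2).

Fulton essential set (4 of the 15 Rothe cells):

[(1, 6, 0), (2, 4, 0), (4, 4, 1), (6, 2, 1)]


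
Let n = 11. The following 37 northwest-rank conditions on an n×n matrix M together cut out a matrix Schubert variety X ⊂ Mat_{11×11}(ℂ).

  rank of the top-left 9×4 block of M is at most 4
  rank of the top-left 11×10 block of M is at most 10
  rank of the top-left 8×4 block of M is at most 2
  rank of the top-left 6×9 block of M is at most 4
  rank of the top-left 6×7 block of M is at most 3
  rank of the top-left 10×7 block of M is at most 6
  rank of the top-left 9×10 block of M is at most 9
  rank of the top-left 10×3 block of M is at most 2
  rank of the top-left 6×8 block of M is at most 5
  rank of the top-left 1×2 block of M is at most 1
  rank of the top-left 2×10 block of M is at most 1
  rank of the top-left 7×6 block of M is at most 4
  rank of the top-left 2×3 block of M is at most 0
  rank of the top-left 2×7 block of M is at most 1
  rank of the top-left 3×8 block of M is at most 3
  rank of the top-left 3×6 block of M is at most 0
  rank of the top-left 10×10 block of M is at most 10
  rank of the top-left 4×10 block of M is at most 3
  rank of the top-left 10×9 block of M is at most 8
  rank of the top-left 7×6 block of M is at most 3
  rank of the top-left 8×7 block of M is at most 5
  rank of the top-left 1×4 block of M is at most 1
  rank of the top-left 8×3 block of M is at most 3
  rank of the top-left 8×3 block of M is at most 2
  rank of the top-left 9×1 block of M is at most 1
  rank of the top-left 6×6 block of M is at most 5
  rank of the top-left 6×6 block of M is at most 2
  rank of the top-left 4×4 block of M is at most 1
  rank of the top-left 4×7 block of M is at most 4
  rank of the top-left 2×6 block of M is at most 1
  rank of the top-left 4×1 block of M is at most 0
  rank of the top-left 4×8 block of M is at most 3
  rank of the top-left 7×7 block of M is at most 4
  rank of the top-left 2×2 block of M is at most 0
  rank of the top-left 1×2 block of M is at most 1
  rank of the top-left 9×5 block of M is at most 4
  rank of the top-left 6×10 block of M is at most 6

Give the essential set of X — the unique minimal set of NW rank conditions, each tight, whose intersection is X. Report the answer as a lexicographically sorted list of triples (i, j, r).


Rank table r_w(11×11) implied by the 37 constraints:

  0 0 0 0 0 0 1 1 1 1 1
  0 0 0 0 0 0 1 1 1 1 2
  0 0 0 0 0 0 1 2 2 2 3
  0 1 1 1 1 1 2 3 3 3 4
  1 2 2 2 2 2 3 4 4 4 5
  1 2 2 2 2 2 3 4 4 5 6
  1 2 2 2 3 3 4 5 5 6 7
  1 2 2 2 3 4 5 6 6 7 8
  1 2 2 3 4 5 6 7 7 8 9
  1 2 2 3 4 5 6 7 8 9 10
  1 2 3 4 5 6 7 8 9 10 11

giving w = (7, 11, 8, 2, 1, 10, 5, 6, 4, 9, 3) via Δ²R.

Fulton essential set (7 of the 33 Rothe cells):

[(2, 10, 1), (3, 6, 0), (4, 1, 0), (6, 6, 2), (6, 9, 4), (8, 4, 2), (10, 3, 2)]


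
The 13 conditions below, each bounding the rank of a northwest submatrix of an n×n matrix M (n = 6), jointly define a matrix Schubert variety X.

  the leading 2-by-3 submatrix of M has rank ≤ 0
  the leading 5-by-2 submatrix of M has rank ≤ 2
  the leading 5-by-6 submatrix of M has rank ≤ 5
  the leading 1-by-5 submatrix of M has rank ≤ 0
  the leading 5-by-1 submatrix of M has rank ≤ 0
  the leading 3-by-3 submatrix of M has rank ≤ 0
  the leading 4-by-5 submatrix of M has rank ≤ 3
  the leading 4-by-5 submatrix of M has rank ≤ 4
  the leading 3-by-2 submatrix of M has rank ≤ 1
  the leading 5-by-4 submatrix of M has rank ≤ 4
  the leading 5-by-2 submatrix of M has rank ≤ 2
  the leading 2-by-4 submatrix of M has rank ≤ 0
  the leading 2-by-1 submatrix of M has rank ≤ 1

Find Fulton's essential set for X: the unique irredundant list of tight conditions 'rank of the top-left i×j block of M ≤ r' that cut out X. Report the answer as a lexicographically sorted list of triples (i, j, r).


Propagating the 13 rank bounds to every northwest block:

  row 1: 0 0 0 0 0 1
  row 2: 0 0 0 0 1 2
  row 3: 0 0 0 1 2 3
  row 4: 0 1 1 2 3 4
  row 5: 0 1 2 3 4 5
  row 6: 1 2 3 4 5 6

the unique w with this rank table is (6, 5, 4, 2, 3, 1).

Rothe diagram D(w) (14 cells), 4 SE-corners (essential conditions):

[(1, 5, 0), (2, 4, 0), (3, 3, 0), (5, 1, 0)]


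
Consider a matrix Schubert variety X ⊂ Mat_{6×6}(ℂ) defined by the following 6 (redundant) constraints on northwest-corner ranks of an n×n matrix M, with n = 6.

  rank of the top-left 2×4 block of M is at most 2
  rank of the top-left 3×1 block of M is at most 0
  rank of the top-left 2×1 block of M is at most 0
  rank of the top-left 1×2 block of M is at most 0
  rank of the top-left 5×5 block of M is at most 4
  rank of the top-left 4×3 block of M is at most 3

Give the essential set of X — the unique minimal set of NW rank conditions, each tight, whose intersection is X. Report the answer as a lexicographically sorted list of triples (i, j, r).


Computing R[i][j] = min implied NW-rank bound (n=6, 6 conditions):

  i=1: 0 | 0 | 1 | 1 | 1 | 1
  i=2: 0 | 1 | 2 | 2 | 2 | 2
  i=3: 0 | 1 | 2 | 3 | 3 | 3
  i=4: 1 | 2 | 3 | 4 | 4 | 4
  i=5: 1 | 2 | 3 | 4 | 4 | 5
  i=6: 1 | 2 | 3 | 4 | 5 | 6

reading off 1-entries of Δ²R: w = (3, 2, 4, 1, 6, 5).

|D(w)|=5, |Ess(w)|=3:

[(1, 2, 0), (3, 1, 0), (5, 5, 4)]


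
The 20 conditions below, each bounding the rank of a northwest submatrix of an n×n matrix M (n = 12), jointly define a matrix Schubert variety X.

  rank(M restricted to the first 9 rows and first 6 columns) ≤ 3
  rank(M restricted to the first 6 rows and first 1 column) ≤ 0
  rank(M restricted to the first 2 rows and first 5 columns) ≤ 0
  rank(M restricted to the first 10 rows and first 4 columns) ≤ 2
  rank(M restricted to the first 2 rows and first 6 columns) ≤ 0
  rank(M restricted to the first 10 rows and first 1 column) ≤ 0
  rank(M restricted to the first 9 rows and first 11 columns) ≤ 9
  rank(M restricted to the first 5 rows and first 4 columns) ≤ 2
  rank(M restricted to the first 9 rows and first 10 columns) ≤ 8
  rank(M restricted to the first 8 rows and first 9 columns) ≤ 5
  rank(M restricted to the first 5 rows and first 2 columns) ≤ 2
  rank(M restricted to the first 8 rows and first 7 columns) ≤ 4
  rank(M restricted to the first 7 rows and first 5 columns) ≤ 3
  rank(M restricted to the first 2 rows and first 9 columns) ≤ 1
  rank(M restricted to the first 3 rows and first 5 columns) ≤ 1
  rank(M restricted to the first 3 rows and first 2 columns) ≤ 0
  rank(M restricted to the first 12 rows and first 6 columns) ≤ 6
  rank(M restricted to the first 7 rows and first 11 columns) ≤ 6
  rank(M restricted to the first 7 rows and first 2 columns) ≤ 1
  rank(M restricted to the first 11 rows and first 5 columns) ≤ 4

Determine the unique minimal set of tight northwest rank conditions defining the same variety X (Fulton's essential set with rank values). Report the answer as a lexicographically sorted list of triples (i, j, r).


Computing R[i][j] = min implied NW-rank bound (n=12, 20 conditions):

  row 1: 0 | 0 | 0 | 0 | 0 | 0 | 1 | 1 | 1 | 1 | 1 | 1
  row 2: 0 | 0 | 0 | 0 | 0 | 0 | 1 | 1 | 1 | 2 | 2 | 2
  row 3: 0 | 0 | 1 | 1 | 1 | 1 | 2 | 2 | 2 | 3 | 3 | 3
  row 4: 0 | 1 | 2 | 2 | 2 | 2 | 3 | 3 | 3 | 4 | 4 | 4
  row 5: 0 | 1 | 2 | 2 | 3 | 3 | 4 | 4 | 4 | 5 | 5 | 5
  row 6: 0 | 1 | 2 | 2 | 3 | 3 | 4 | 5 | 5 | 6 | 6 | 6
  row 7: 0 | 1 | 2 | 2 | 3 | 3 | 4 | 5 | 5 | 6 | 6 | 7
  row 8: 0 | 1 | 2 | 2 | 3 | 3 | 4 | 5 | 5 | 6 | 7 | 8
  row 9: 0 | 1 | 2 | 2 | 3 | 3 | 4 | 5 | 6 | 7 | 8 | 9
  row 10: 0 | 1 | 2 | 2 | 3 | 4 | 5 | 6 | 7 | 8 | 9 | 10
  row 11: 1 | 2 | 3 | 3 | 4 | 5 | 6 | 7 | 8 | 9 | 10 | 11
  row 12: 1 | 2 | 3 | 4 | 5 | 6 | 7 | 8 | 9 | 10 | 11 | 12

so w = (7, 10, 3, 2, 5, 8, 12, 11, 9, 6, 1, 4).

ℓ(w)=36; the 8 essential cells (i,j,r):

[(2, 6, 0), (2, 9, 1), (3, 2, 0), (7, 11, 6), (8, 9, 5), (9, 6, 3), (10, 1, 0), (10, 4, 2)]


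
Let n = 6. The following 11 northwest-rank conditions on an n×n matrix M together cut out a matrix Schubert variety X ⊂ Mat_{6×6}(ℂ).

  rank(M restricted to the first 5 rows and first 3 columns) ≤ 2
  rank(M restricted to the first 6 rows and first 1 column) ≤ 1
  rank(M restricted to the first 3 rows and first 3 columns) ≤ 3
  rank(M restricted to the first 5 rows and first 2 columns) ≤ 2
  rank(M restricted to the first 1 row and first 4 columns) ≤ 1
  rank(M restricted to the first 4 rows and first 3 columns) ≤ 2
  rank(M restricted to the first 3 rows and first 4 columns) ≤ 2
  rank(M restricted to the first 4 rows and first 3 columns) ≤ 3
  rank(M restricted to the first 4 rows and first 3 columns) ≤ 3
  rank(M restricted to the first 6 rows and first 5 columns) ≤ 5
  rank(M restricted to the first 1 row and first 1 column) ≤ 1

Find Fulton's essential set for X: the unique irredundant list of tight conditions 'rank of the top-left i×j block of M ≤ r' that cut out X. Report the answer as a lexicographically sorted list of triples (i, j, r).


Recovering R(i,j) via the rank-extension bound from the 11 conditions:

  R[1]: 1  1  1  1  1  1
  R[2]: 1  2  2  2  2  2
  R[3]: 1  2  2  2  3  3
  R[4]: 1  2  2  3  4  4
  R[5]: 1  2  2  3  4  5
  R[6]: 1  2  3  4  5  6

giving w = (1, 2, 5, 4, 6, 3) via Δ²R.

D(w) has 4 cells with 2 SE-corners; essential set:

[(3, 4, 2), (5, 3, 2)]


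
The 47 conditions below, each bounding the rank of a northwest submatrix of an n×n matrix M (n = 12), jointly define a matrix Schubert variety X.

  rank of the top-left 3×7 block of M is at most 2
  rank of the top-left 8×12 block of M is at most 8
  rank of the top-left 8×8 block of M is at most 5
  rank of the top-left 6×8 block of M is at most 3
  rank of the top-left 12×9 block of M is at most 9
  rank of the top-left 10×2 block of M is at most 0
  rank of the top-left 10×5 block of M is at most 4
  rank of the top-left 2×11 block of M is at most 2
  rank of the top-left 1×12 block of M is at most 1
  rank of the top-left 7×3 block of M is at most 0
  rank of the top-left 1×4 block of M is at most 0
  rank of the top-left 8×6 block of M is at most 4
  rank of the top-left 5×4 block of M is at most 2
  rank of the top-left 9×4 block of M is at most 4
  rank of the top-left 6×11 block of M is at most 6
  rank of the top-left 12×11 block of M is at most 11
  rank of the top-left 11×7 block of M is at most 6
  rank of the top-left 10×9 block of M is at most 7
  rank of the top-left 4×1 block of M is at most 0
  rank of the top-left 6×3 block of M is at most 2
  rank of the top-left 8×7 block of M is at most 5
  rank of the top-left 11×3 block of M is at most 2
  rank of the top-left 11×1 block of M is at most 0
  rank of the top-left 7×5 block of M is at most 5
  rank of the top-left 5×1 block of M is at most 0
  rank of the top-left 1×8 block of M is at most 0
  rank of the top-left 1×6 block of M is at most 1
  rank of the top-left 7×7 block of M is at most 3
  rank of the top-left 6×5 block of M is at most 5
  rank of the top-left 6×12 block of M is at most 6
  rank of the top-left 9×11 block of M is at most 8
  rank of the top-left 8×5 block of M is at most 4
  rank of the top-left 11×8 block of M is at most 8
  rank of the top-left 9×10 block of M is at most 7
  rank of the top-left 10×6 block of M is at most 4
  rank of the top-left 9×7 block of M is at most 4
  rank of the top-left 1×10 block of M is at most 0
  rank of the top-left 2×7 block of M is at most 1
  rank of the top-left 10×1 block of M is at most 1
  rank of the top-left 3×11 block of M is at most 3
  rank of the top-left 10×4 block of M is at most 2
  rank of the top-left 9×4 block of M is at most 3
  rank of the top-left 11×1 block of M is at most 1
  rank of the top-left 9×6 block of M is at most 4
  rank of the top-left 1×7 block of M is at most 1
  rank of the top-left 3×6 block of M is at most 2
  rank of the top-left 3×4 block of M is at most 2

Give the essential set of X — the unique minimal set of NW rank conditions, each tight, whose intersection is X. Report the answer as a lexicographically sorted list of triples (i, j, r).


Recovering R(i,j) via the rank-extension bound from the 47 conditions:

  R[1]: 0 0 0 0 0 0 0 0 0 0 1 1
  R[2]: 0 0 0 1 1 1 1 1 1 1 2 2
  R[3]: 0 0 0 1 2 2 2 2 2 2 3 3
  R[4]: 0 0 0 1 2 3 3 3 3 3 4 4
  R[5]: 0 0 0 1 2 3 3 3 4 4 5 5
  R[6]: 0 0 0 1 2 3 3 3 4 5 6 6
  R[7]: 0 0 0 1 2 3 3 4 5 6 7 7
  R[8]: 0 0 1 2 3 4 4 5 6 7 8 8
  R[9]: 0 0 1 2 3 4 4 5 6 7 8 9
  R[10]: 0 0 1 2 3 4 5 6 7 8 9 10
  R[11]: 0 1 2 3 4 5 6 7 8 9 10 11
  R[12]: 1 2 3 4 5 6 7 8 9 10 11 12

so w = (11, 4, 5, 6, 9, 10, 8, 3, 12, 7, 2, 1).

|D(w)|=41, |Ess(w)|=7:

[(1, 10, 0), (6, 8, 3), (7, 3, 0), (7, 7, 3), (9, 7, 4), (10, 2, 0), (11, 1, 0)]


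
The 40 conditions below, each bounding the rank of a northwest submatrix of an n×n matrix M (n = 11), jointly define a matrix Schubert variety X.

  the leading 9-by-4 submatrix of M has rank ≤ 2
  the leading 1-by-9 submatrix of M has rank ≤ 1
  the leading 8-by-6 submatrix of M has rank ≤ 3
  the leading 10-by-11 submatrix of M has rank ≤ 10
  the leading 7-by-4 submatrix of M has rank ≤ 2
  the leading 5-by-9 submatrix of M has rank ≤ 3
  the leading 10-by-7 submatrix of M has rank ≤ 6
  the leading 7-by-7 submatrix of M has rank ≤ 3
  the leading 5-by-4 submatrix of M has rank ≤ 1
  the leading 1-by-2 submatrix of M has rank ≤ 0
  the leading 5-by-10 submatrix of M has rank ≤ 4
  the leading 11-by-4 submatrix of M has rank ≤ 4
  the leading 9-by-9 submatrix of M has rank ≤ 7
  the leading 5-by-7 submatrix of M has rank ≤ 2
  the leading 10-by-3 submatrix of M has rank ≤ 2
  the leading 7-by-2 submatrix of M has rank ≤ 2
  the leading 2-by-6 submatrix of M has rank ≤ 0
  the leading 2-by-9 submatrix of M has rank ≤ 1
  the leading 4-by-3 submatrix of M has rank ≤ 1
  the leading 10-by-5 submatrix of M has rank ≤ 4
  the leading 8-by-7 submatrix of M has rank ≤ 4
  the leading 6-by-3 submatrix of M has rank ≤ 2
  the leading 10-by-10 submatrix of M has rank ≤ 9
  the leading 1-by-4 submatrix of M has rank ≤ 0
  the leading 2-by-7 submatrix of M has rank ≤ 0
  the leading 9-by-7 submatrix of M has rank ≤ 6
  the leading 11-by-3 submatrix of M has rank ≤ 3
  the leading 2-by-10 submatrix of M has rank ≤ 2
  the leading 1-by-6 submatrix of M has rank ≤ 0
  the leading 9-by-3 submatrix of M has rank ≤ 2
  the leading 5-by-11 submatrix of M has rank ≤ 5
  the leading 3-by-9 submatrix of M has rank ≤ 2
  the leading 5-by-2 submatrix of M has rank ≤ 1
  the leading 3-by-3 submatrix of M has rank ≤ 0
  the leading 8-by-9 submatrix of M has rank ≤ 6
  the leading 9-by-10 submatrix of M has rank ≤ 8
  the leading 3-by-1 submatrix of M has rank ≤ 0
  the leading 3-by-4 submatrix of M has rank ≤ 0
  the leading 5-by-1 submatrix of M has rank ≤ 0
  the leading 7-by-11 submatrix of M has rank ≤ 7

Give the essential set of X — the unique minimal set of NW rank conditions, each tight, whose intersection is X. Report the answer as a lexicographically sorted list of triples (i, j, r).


The tightest implied rank at each (i,j), from the 40 conditions:

  R[1]: 0 0 0 0 0 0 0 1 1 1 1
  R[2]: 0 0 0 0 0 0 0 1 1 2 2
  R[3]: 0 0 0 0 1 1 1 2 2 3 3
  R[4]: 0 1 1 1 2 2 2 3 3 4 4
  R[5]: 0 1 1 1 2 2 2 3 3 4 5
  R[6]: 1 2 2 2 3 3 3 4 4 5 6
  R[7]: 1 2 2 2 3 3 3 4 5 6 7
  R[8]: 1 2 2 2 3 3 4 5 6 7 8
  R[9]: 1 2 2 2 3 4 5 6 7 8 9
  R[10]: 1 2 2 3 4 5 6 7 8 9 10
  R[11]: 1 2 3 4 5 6 7 8 9 10 11

second differences of R give the permutation w = (8, 10, 5, 2, 11, 1, 9, 7, 6, 4, 3).

|D(w)|=36, |Ess(w)|=11:

[(2, 7, 0), (2, 9, 1), (3, 4, 0), (5, 1, 0), (5, 4, 1), (5, 7, 2), (5, 9, 3), (7, 7, 3), (8, 6, 3), (9, 4, 2), (10, 3, 2)]


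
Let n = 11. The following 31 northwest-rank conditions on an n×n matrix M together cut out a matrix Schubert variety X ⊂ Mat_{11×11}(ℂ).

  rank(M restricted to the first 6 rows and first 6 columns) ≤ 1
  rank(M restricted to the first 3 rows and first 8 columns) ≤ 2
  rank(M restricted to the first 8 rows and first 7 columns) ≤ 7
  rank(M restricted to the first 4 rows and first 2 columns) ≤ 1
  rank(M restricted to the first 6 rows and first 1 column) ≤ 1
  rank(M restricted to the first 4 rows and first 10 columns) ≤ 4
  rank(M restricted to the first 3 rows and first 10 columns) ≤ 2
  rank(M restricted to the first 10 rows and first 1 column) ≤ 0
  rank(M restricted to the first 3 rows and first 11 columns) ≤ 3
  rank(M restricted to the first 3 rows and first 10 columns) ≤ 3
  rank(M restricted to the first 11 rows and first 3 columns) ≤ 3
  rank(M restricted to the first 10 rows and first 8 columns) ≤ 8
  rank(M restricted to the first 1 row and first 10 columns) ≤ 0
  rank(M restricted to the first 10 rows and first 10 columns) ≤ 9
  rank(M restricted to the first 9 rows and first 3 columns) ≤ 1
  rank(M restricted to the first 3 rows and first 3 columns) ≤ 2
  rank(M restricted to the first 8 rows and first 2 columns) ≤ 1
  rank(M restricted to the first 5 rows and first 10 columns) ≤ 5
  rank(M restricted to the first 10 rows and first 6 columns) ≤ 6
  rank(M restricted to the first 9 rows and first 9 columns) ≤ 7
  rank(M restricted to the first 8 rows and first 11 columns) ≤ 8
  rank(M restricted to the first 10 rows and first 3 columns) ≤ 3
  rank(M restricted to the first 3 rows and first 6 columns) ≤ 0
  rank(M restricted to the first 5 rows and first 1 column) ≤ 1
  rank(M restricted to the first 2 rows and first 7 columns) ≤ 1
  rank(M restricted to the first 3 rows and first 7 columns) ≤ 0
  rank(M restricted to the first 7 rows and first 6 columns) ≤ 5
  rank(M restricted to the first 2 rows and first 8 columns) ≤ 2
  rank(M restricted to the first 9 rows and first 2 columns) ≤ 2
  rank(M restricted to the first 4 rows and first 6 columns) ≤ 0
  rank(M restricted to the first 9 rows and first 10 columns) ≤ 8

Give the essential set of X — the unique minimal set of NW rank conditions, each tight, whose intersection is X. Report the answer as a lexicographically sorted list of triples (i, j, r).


Reconstructing r_w from the 31 given conditions:

  0 | 0 | 0 | 0 | 0 | 0 | 0 | 0 | 0 | 0 | 1
  0 | 0 | 0 | 0 | 0 | 0 | 0 | 1 | 1 | 1 | 2
  0 | 0 | 0 | 0 | 0 | 0 | 0 | 1 | 2 | 2 | 3
  0 | 0 | 0 | 0 | 0 | 0 | 1 | 2 | 3 | 3 | 4
  0 | 1 | 1 | 1 | 1 | 1 | 2 | 3 | 4 | 4 | 5
  0 | 1 | 1 | 1 | 1 | 1 | 2 | 3 | 4 | 5 | 6
  0 | 1 | 1 | 2 | 2 | 2 | 3 | 4 | 5 | 6 | 7
  0 | 1 | 1 | 2 | 3 | 3 | 4 | 5 | 6 | 7 | 8
  0 | 1 | 1 | 2 | 3 | 4 | 5 | 6 | 7 | 8 | 9
  0 | 1 | 2 | 3 | 4 | 5 | 6 | 7 | 8 | 9 | 10
  1 | 2 | 3 | 4 | 5 | 6 | 7 | 8 | 9 | 10 | 11

second differences of R give the permutation w = (11, 8, 9, 7, 2, 10, 4, 5, 6, 3, 1).

6 SE-corners of the 43-cell Rothe diagram give Ess(w):

[(1, 10, 0), (3, 7, 0), (4, 6, 0), (6, 6, 1), (9, 3, 1), (10, 1, 0)]


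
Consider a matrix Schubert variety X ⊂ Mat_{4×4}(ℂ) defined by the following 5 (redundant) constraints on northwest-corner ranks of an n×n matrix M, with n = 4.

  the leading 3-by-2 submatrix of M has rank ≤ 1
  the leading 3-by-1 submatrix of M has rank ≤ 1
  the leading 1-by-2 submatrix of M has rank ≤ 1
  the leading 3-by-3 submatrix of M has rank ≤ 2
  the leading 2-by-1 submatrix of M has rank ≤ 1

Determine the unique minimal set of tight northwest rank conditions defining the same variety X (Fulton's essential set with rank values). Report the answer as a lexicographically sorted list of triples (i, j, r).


The tightest implied rank at each (i,j), from the 5 conditions:

  row 1: 1 | 1 | 1 | 1
  row 2: 1 | 1 | 2 | 2
  row 3: 1 | 1 | 2 | 3
  row 4: 1 | 2 | 3 | 4

second differences of R give the permutation w = (1, 3, 4, 2).

Fulton essential set (1 of the 2 Rothe cells):

[(3, 2, 1)]


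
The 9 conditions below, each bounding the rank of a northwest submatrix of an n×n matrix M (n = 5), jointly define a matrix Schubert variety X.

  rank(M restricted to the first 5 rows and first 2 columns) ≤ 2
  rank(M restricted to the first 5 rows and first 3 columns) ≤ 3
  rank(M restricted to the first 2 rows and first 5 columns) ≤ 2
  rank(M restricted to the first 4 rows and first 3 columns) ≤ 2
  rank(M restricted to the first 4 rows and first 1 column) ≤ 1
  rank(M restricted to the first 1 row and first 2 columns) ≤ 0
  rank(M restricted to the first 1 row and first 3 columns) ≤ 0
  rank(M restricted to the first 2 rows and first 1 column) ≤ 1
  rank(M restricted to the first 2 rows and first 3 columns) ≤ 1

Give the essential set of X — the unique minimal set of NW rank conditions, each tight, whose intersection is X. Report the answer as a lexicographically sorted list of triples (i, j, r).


Computing R[i][j] = min implied NW-rank bound (n=5, 9 conditions):

  0  0  0  1  1
  1  1  1  2  2
  1  2  2  3  3
  1  2  2  3  4
  1  2  3  4  5

giving w = (4, 1, 2, 5, 3) via Δ²R.

ℓ(w)=4; the 2 essential cells (i,j,r):

[(1, 3, 0), (4, 3, 2)]


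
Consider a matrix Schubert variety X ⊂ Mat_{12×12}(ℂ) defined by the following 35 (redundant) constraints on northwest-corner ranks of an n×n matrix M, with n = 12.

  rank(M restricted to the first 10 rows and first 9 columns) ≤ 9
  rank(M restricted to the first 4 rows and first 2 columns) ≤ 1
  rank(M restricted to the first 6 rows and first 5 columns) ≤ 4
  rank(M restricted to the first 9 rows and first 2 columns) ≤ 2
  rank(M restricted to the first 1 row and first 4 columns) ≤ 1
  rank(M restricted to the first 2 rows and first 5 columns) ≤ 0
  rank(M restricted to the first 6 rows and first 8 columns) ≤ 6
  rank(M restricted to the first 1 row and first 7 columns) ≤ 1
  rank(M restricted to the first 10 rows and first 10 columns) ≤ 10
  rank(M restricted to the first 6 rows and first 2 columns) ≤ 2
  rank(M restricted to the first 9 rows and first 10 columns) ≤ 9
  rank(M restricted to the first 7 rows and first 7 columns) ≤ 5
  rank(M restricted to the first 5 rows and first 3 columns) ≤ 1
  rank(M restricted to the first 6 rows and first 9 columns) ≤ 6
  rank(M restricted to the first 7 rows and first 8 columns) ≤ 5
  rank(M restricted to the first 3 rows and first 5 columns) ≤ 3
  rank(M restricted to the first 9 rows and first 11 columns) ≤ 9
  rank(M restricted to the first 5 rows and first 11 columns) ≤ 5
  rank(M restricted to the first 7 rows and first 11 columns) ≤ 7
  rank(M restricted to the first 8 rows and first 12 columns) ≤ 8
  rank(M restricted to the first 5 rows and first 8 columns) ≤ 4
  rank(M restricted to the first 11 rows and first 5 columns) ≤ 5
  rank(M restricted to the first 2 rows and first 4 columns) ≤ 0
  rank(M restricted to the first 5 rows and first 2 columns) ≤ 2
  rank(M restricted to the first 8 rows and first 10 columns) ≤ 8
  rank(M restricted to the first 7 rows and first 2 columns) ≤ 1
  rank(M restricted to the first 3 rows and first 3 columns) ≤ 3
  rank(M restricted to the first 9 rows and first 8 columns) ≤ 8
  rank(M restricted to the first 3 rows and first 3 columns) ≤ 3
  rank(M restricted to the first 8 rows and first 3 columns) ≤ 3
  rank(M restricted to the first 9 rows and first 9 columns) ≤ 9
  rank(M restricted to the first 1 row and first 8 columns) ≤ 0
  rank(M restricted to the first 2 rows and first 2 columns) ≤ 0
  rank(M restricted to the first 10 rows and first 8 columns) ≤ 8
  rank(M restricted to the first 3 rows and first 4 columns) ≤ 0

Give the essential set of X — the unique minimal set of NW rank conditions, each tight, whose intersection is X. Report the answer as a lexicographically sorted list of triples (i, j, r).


Rank table r_w(12×12) implied by the 35 constraints:

  R[1]: 0  0  0  0  0  0  0  0  1  1  1  1
  R[2]: 0  0  0  0  0  1  1  1  2  2  2  2
  R[3]: 0  0  0  0  1  2  2  2  3  3  3  3
  R[4]: 1  1  1  1  2  3  3  3  4  4  4  4
  R[5]: 1  1  1  2  3  4  4  4  5  5  5  5
  R[6]: 1  1  2  3  4  5  5  5  6  6  6  6
  R[7]: 1  1  2  3  4  5  5  5  6  7  7  7
  R[8]: 1  2  3  4  5  6  6  6  7  8  8  8
  R[9]: 1  2  3  4  5  6  7  7  8  9  9  9
  R[10]: 1  2  3  4  5  6  7  8  9  10  10  10
  R[11]: 1  2  3  4  5  6  7  8  9  10  11  11
  R[12]: 1  2  3  4  5  6  7  8  9  10  11  12

the unique w with this rank table is (9, 6, 5, 1, 4, 3, 10, 2, 7, 8, 11, 12).

D(w) has 23 cells with 6 SE-corners; essential set:

[(1, 8, 0), (2, 5, 0), (3, 4, 0), (5, 3, 1), (7, 2, 1), (7, 8, 5)]


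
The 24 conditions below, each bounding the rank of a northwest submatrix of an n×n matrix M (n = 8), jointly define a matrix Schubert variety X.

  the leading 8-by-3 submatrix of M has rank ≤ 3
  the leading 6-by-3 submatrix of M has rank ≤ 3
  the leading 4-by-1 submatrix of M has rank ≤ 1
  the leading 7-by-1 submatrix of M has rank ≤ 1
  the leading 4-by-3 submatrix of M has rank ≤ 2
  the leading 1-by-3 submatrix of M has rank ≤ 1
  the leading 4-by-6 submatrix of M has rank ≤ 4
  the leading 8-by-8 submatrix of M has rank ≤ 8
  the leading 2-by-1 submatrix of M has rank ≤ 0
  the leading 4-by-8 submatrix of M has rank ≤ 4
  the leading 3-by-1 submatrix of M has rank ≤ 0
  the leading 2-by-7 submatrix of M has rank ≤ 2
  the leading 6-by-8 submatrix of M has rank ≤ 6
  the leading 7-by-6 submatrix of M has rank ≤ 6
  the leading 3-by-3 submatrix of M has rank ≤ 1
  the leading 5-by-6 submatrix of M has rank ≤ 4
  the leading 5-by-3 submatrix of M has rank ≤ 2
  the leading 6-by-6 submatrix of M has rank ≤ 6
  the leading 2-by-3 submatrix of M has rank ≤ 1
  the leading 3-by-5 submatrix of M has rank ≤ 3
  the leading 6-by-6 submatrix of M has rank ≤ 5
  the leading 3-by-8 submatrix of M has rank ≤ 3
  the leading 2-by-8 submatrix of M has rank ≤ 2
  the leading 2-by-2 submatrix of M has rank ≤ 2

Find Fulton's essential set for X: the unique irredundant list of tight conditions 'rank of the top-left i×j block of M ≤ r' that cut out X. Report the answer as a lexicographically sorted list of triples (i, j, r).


Recovering R(i,j) via the rank-extension bound from the 24 conditions:

  i=1: 0  1  1  1  1  1  1  1
  i=2: 0  1  1  2  2  2  2  2
  i=3: 0  1  1  2  3  3  3  3
  i=4: 1  2  2  3  4  4  4  4
  i=5: 1  2  2  3  4  4  5  5
  i=6: 1  2  3  4  5  5  6  6
  i=7: 1  2  3  4  5  6  7  7
  i=8: 1  2  3  4  5  6  7  8

the unique w with this rank table is (2, 4, 5, 1, 7, 3, 6, 8).

4 SE-corners of the 7-cell Rothe diagram give Ess(w):

[(3, 1, 0), (3, 3, 1), (5, 3, 2), (5, 6, 4)]


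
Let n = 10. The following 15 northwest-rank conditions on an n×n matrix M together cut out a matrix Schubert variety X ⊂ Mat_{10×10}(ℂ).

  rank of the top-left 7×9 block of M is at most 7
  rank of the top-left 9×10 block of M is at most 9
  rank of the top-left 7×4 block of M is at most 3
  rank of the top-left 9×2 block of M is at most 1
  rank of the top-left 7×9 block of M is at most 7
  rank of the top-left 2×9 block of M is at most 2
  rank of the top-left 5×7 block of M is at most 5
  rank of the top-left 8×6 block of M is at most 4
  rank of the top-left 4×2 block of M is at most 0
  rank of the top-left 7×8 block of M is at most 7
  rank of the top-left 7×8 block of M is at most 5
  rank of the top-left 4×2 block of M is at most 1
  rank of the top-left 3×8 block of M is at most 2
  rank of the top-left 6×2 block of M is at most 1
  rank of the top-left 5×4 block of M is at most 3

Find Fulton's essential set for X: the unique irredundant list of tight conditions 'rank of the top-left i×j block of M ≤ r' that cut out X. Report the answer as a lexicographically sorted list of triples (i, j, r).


Recovering R(i,j) via the rank-extension bound from the 15 conditions:

  row 1: 0, 0, 1, 1, 1, 1, 1, 1, 1, 1
  row 2: 0, 0, 1, 2, 2, 2, 2, 2, 2, 2
  row 3: 0, 0, 1, 2, 2, 2, 2, 2, 3, 3
  row 4: 0, 0, 1, 2, 3, 3, 3, 3, 4, 4
  row 5: 1, 1, 2, 3, 4, 4, 4, 4, 5, 5
  row 6: 1, 1, 2, 3, 4, 4, 5, 5, 6, 6
  row 7: 1, 1, 2, 3, 4, 4, 5, 5, 6, 7
  row 8: 1, 1, 2, 3, 4, 4, 5, 6, 7, 8
  row 9: 1, 1, 2, 3, 4, 5, 6, 7, 8, 9
  row 10: 1, 2, 3, 4, 5, 6, 7, 8, 9, 10

the unique w with this rank table is (3, 4, 9, 5, 1, 7, 10, 8, 6, 2).

Fulton essential set (5 of the 20 Rothe cells):

[(3, 8, 2), (4, 2, 0), (7, 8, 5), (8, 6, 4), (9, 2, 1)]


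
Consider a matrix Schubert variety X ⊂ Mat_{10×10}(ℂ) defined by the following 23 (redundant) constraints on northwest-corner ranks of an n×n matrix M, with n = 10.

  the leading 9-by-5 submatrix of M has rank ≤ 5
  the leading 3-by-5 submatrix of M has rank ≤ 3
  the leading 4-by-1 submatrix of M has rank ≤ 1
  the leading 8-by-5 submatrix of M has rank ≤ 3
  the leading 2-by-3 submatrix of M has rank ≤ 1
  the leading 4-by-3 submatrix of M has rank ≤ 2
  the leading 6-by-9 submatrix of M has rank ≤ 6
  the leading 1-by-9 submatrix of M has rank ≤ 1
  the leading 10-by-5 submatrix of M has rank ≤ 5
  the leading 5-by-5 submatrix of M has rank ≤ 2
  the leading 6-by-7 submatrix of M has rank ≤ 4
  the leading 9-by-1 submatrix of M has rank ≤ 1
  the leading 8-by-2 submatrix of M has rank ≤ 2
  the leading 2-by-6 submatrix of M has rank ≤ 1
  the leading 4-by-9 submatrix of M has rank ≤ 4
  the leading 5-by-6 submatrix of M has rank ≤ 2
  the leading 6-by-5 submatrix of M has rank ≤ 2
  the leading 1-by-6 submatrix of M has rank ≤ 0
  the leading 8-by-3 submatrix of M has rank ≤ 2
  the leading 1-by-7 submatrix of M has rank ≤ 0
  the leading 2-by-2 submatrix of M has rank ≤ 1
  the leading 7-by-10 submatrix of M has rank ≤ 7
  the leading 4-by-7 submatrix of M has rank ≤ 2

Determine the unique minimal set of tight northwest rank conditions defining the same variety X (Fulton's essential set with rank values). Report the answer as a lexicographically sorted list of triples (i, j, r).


Reconstructing r_w from the 23 given conditions:

  R[1]: 0, 0, 0, 0, 0, 0, 0, 1, 1, 1
  R[2]: 1, 1, 1, 1, 1, 1, 1, 2, 2, 2
  R[3]: 1, 2, 2, 2, 2, 2, 2, 3, 3, 3
  R[4]: 1, 2, 2, 2, 2, 2, 2, 3, 4, 4
  R[5]: 1, 2, 2, 2, 2, 2, 3, 4, 5, 5
  R[6]: 1, 2, 2, 2, 2, 3, 4, 5, 6, 6
  R[7]: 1, 2, 2, 3, 3, 4, 5, 6, 7, 7
  R[8]: 1, 2, 2, 3, 3, 4, 5, 6, 7, 8
  R[9]: 1, 2, 3, 4, 4, 5, 6, 7, 8, 9
  R[10]: 1, 2, 3, 4, 5, 6, 7, 8, 9, 10

the unique w with this rank table is (8, 1, 2, 9, 7, 6, 4, 10, 3, 5).

D(w) has 22 cells with 6 SE-corners; essential set:

[(1, 7, 0), (4, 7, 2), (5, 6, 2), (6, 5, 2), (8, 3, 2), (8, 5, 3)]


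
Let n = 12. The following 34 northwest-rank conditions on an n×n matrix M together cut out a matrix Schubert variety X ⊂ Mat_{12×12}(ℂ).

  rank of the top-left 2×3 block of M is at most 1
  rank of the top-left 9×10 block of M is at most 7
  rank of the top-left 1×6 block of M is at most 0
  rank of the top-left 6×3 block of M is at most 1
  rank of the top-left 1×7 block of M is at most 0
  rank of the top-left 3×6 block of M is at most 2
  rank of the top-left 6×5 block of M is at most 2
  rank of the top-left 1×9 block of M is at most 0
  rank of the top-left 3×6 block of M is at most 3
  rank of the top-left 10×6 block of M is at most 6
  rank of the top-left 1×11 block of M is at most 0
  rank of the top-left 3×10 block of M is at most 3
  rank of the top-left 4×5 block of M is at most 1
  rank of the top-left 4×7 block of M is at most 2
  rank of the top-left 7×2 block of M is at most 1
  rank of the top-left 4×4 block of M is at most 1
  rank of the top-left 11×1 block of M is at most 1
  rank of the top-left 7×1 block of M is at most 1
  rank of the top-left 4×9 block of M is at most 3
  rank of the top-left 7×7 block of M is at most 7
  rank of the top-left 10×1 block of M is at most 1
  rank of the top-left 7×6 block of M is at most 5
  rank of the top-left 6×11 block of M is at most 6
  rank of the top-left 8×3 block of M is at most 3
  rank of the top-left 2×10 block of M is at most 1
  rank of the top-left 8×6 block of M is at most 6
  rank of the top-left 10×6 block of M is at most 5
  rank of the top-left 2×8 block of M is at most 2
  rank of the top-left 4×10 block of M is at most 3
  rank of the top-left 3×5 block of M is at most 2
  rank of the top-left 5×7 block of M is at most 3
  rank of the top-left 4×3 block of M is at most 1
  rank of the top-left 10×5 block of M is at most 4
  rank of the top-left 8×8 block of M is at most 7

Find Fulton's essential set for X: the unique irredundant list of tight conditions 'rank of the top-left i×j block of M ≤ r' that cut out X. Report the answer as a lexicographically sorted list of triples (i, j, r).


Computing R[i][j] = min implied NW-rank bound (n=12, 34 conditions):

  i=1: 0  0  0  0  0  0  0  0  0  0  0  1
  i=2: 1  1  1  1  1  1  1  1  1  1  1  2
  i=3: 1  1  1  1  1  2  2  2  2  2  2  3
  i=4: 1  1  1  1  1  2  2  3  3  3  3  4
  i=5: 1  1  1  2  2  3  3  4  4  4  4  5
  i=6: 1  1  1  2  2  3  4  5  5  5  5  6
  i=7: 1  1  2  3  3  4  5  6  6  6  6  7
  i=8: 1  2  3  4  4  5  6  7  7  7  7  8
  i=9: 1  2  3  4  4  5  6  7  7  7  8  9
  i=10: 1  2  3  4  4  5  6  7  8  8  9  10
  i=11: 1  2  3  4  5  6  7  8  9  9  10  11
  i=12: 1  2  3  4  5  6  7  8  9  10  11  12

reading off 1-entries of Δ²R: w = (12, 1, 6, 8, 4, 7, 3, 2, 11, 9, 5, 10).

D(w) has 30 cells with 8 SE-corners; essential set:

[(1, 11, 0), (4, 5, 1), (4, 7, 2), (6, 3, 1), (6, 5, 2), (7, 2, 1), (9, 10, 7), (10, 5, 4)]


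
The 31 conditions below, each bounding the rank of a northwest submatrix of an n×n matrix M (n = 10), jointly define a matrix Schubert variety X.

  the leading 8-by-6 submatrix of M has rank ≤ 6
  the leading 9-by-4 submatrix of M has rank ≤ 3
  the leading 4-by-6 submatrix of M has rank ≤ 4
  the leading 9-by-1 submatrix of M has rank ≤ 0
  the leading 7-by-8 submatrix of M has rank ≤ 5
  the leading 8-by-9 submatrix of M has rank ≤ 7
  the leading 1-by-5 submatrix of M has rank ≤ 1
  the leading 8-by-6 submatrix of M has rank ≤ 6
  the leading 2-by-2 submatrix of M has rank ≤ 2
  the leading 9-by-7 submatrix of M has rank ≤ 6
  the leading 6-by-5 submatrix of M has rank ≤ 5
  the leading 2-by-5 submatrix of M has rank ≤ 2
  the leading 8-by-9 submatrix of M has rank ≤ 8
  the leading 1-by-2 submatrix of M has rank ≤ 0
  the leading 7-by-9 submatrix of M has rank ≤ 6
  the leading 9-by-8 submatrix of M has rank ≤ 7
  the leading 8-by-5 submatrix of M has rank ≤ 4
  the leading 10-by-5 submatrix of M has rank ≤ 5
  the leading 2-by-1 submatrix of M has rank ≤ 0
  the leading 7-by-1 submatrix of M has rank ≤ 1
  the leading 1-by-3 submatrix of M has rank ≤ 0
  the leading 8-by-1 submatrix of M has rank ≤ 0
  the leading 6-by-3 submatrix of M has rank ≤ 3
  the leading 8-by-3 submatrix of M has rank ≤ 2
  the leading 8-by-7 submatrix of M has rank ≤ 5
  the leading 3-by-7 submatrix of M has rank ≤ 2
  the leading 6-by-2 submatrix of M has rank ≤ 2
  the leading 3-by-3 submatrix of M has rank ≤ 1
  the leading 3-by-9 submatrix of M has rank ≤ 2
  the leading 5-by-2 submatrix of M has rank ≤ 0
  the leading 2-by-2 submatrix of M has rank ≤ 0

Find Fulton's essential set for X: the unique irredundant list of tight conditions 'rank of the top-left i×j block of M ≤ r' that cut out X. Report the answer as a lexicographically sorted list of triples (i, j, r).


The tightest implied rank at each (i,j), from the 31 conditions:

  i=1: 0 0 0 1 1 1 1 1 1 1
  i=2: 0 0 1 2 2 2 2 2 2 2
  i=3: 0 0 1 2 2 2 2 2 2 3
  i=4: 0 0 1 2 3 3 3 3 3 4
  i=5: 0 0 1 2 3 4 4 4 4 5
  i=6: 0 1 2 3 4 5 5 5 5 6
  i=7: 0 1 2 3 4 5 5 5 6 7
  i=8: 0 1 2 3 4 5 5 6 7 8
  i=9: 0 1 2 3 4 5 6 7 8 9
  i=10: 1 2 3 4 5 6 7 8 9 10

giving w = (4, 3, 10, 5, 6, 2, 9, 8, 7, 1) via Δ²R.

Fulton essential set (6 of the 23 Rothe cells):

[(1, 3, 0), (3, 9, 2), (5, 2, 0), (7, 8, 5), (8, 7, 5), (9, 1, 0)]


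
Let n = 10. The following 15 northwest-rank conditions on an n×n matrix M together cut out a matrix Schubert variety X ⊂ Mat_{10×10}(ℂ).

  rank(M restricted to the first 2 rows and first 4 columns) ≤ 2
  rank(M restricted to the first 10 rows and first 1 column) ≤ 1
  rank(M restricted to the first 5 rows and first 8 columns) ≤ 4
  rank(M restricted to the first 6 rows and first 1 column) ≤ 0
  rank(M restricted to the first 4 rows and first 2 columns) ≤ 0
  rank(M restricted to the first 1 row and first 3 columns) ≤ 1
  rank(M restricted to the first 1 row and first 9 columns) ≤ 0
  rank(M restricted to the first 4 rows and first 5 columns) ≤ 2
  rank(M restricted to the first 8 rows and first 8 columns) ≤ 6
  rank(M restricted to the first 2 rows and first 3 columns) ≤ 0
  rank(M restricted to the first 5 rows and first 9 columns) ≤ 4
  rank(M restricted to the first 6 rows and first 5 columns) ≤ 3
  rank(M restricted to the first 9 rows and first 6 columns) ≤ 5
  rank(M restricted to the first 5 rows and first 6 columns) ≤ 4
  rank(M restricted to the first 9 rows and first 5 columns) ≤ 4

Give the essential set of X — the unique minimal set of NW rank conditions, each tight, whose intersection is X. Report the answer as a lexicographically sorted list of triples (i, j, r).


Computing R[i][j] = min implied NW-rank bound (n=10, 15 conditions):

  0, 0, 0, 0, 0, 0, 0, 0, 0, 1
  0, 0, 0, 1, 1, 1, 1, 1, 1, 2
  0, 0, 1, 2, 2, 2, 2, 2, 2, 3
  0, 0, 1, 2, 2, 3, 3, 3, 3, 4
  0, 1, 2, 3, 3, 4, 4, 4, 4, 5
  0, 1, 2, 3, 3, 4, 5, 5, 5, 6
  1, 2, 3, 4, 4, 5, 6, 6, 6, 7
  1, 2, 3, 4, 4, 5, 6, 6, 7, 8
  1, 2, 3, 4, 4, 5, 6, 7, 8, 9
  1, 2, 3, 4, 5, 6, 7, 8, 9, 10

giving w = (10, 4, 3, 6, 2, 7, 1, 9, 8, 5) via Δ²R.

D(w) has 23 cells with 8 SE-corners; essential set:

[(1, 9, 0), (2, 3, 0), (4, 2, 0), (4, 5, 2), (6, 1, 0), (6, 5, 3), (8, 8, 6), (9, 5, 4)]
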